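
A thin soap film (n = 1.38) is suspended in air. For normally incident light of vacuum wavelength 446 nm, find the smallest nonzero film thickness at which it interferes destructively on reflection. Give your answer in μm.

0.162 μm

At the upper boundary (n = 1.0 to n = 1.38) the reflected ray undergoes a half-wave phase shift.
At the lower boundary (n = 1.38 to n = 1.0) the reflected ray undergoes no phase shift.
Exactly one π shift → a net half-wave offset.
With one net inversion, destructive interference in reflection requires 2 n t = m λ.
Minimum nonzero at m = 1: t = λ / (2 n) = 446 / (2 × 1.38) = 162 nm.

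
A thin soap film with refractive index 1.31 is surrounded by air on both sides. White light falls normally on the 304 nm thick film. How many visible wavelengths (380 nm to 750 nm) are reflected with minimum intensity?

1

Ray reflecting at the top interface goes from n = 1.0 toward n = 1.31: a half-wave phase shift.
At the lower boundary (n = 1.31 to n = 1.0) the reflected ray undergoes no phase shift.
Exactly one π shift → a net half-wave offset.
So the condition for destructive reflection is 2 n t = m λ.
λ = 2 n t / m = 796 / m nm.
m=1: 796 nm (IR); m=2: 398 nm (visible); m=3: 265 nm (UV).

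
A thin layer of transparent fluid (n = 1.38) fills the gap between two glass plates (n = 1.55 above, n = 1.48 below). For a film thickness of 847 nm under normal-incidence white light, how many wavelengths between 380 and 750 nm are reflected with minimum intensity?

At the upper boundary (n = 1.55 to n = 1.38) the reflected ray undergoes no phase shift.
Bottom surface (1.38 → 1.48): reflection off a higher-index medium gives a half-wave phase shift.
Net: one phase inversion between the two reflected rays.
For minimum reflection here: 2 n t = m λ.
λ = 2 n t / m = 2338 / m nm.
m=3: 779 nm (IR); m=4: 584 nm (visible); m=5: 468 nm (visible); m=6: 390 nm (visible); m=7: 334 nm (UV).

3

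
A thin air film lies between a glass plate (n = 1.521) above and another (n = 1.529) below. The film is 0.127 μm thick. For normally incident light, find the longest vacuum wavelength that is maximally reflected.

Top surface (1.521 → 1.0): reflection off a lower-index medium gives no phase shift.
Bottom surface (1.0 → 1.529): reflection off a higher-index medium gives a half-wave phase shift.
Net: one phase inversion between the two reflected rays.
For strong reflection here: 2 n t = (m + ½) λ.
λ = 2 n t / (m + ½). The longest wavelength is m = 0: λ = 2 × 1.0 × 127 / 0.500 = 508 nm.

508 nm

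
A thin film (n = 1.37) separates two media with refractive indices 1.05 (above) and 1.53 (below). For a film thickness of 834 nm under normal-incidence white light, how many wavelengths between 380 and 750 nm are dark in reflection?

3

Top surface (1.05 → 1.37): reflection off a higher-index medium gives a half-wave phase shift.
Ray reflecting at the bottom interface goes from n = 1.37 toward n = 1.53: a half-wave phase shift.
Net: no relative phase inversion (both shifts match).
So the condition for destructive reflection is 2 n t = (m + ½) λ.
λ = 2 n t / (m + ½) = 2285 / (m + ½) nm.
m=2: 914 nm (IR); m=3: 653 nm (visible); m=4: 508 nm (visible); m=5: 415 nm (visible); m=6: 352 nm (UV).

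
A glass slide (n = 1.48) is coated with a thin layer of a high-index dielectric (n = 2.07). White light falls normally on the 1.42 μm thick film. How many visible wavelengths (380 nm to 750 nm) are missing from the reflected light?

Ray reflecting at the top interface goes from n = 1.0 toward n = 2.07: a half-wave phase shift.
Ray reflecting at the bottom interface goes from n = 2.07 toward n = 1.48: no phase shift.
The two reflections differ by half a wavelength.
With one net inversion, destructive interference in reflection requires 2 n t = m λ.
λ = 2 n t / m = 5879 / m nm.
m=7: 840 nm (IR); m=8: 735 nm (visible); m=9: 653 nm (visible); m=10: 588 nm (visible); m=11: 534 nm (visible); m=12: 490 nm (visible); m=13: 452 nm (visible); m=14: 420 nm (visible); m=15: 392 nm (visible); m=16: 367 nm (UV).

8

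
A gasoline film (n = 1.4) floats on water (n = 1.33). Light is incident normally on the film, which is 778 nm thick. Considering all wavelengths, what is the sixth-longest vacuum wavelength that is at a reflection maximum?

Top surface (1.0 → 1.4): reflection off a higher-index medium gives a half-wave phase shift.
Bottom surface (1.4 → 1.33): reflection off a lower-index medium gives no phase shift.
The two reflections differ by half a wavelength.
So the condition for constructive reflection is 2 n t = (m + ½) λ.
λ = 2 n t / (m + ½). The sixth-longest wavelength is m = 5: λ = 2 × 1.4 × 778 / 5.50 = 396 nm.

396 nm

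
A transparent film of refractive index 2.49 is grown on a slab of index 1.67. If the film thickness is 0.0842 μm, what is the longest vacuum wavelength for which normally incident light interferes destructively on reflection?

At the upper boundary (n = 1.0 to n = 2.49) the reflected ray undergoes a half-wave phase shift.
Bottom surface (2.49 → 1.67): reflection off a lower-index medium gives no phase shift.
The two reflections differ by half a wavelength.
With one net inversion, destructive interference in reflection requires 2 n t = m λ.
λ = 2 n t / m. The longest wavelength is m = 1: λ = 2 × 2.49 × 84.2 / 1.00 = 419 nm.

419 nm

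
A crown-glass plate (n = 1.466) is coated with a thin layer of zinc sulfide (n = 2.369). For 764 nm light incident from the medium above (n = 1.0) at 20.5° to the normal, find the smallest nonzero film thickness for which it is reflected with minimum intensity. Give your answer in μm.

Ray reflecting at the top interface goes from n = 1.0 toward n = 2.369: a half-wave phase shift.
Bottom surface (2.369 → 1.466): reflection off a lower-index medium gives no phase shift.
The two reflections differ by half a wavelength.
For dark reflection here: 2 n t cos θ_r = m λ.
Snell's law: 1.0 sin 20.5° = 2.369 sin θ_r → sin θ_r = 0.148, cos θ_r = 0.989.
Minimum nonzero at m = 1: t = λ / (2 n cos θ_r) = 764 / (2 × 2.369 × 0.989) = 163 nm.

0.163 μm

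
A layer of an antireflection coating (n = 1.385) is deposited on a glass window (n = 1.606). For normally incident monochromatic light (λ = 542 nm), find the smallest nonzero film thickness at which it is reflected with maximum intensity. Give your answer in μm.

Ray reflecting at the top interface goes from n = 1.0 toward n = 1.385: a half-wave phase shift.
Bottom surface (1.385 → 1.606): reflection off a higher-index medium gives a half-wave phase shift.
Net: no relative phase inversion (both shifts match).
So the condition for constructive reflection is 2 n t = m λ.
Minimum nonzero at m = 1: t = λ / (2 n) = 542 / (2 × 1.385) = 196 nm.

0.196 μm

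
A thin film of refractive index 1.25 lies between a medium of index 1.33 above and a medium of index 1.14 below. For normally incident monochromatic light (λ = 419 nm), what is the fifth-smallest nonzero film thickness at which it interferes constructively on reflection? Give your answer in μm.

0.838 μm

Ray reflecting at the top interface goes from n = 1.33 toward n = 1.25: no phase shift.
Ray reflecting at the bottom interface goes from n = 1.25 toward n = 1.14: no phase shift.
The two reflections carry the same phase change, so no net offset.
So the condition for constructive reflection is 2 n t = m λ.
The fifth-smallest nonzero thickness corresponds to m = 5: t = m λ / (2 n) = 5.00 × 419 / (2 × 1.25) = 838 nm.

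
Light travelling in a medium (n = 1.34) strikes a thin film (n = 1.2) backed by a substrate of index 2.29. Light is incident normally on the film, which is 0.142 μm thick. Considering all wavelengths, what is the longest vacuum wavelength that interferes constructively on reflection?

682 nm

At the upper boundary (n = 1.34 to n = 1.2) the reflected ray undergoes no phase shift.
Bottom surface (1.2 → 2.29): reflection off a higher-index medium gives a half-wave phase shift.
The two reflections differ by half a wavelength.
So the condition for constructive reflection is 2 n t = (m + ½) λ.
λ = 2 n t / (m + ½). The longest wavelength is m = 0: λ = 2 × 1.2 × 142 / 0.500 = 682 nm.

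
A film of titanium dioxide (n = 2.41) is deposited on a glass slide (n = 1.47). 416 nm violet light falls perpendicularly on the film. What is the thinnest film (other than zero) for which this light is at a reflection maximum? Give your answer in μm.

Ray reflecting at the top interface goes from n = 1.0 toward n = 2.41: a half-wave phase shift.
At the lower boundary (n = 2.41 to n = 1.47) the reflected ray undergoes no phase shift.
The two reflections differ by half a wavelength.
For maximum reflection here: 2 n t = (m + ½) λ.
Minimum at m = 0: t = λ / (4 n) = 416 / (4 × 2.41) = 43.2 nm.

0.0432 μm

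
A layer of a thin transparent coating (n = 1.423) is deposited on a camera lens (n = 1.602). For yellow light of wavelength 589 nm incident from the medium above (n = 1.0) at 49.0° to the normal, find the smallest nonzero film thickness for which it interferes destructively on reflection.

Ray reflecting at the top interface goes from n = 1.0 toward n = 1.423: a half-wave phase shift.
Ray reflecting at the bottom interface goes from n = 1.423 toward n = 1.602: a half-wave phase shift.
The two reflections carry the same phase change, so no net offset.
For dark reflection here: 2 n t cos θ_r = (m + ½) λ.
Snell's law: 1.0 sin 49.0° = 1.423 sin θ_r → sin θ_r = 0.530, cos θ_r = 0.848.
Minimum at m = 0: t = λ / (4 n cos θ_r) = 589 / (4 × 1.423 × 0.848) = 122 nm.

122 nm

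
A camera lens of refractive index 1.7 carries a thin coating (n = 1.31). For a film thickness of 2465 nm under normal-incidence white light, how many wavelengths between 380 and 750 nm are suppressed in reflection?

Top surface (1.0 → 1.31): reflection off a higher-index medium gives a half-wave phase shift.
Ray reflecting at the bottom interface goes from n = 1.31 toward n = 1.7: a half-wave phase shift.
Zero or two π shifts → no net half-wave offset.
For weak reflection here: 2 n t = (m + ½) λ.
λ = 2 n t / (m + ½) = 6458 / (m + ½) nm.
m=8: 760 nm (IR); m=9: 680 nm (visible); m=10: 615 nm (visible); m=11: 562 nm (visible); m=12: 517 nm (visible); m=13: 478 nm (visible); m=14: 445 nm (visible); m=15: 417 nm (visible); m=16: 391 nm (visible); m=17: 369 nm (UV).

8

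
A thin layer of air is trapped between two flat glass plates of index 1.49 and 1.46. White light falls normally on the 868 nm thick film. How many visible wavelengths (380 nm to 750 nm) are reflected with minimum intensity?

Ray reflecting at the top interface goes from n = 1.49 toward n = 1.0: no phase shift.
Bottom surface (1.0 → 1.46): reflection off a higher-index medium gives a half-wave phase shift.
Net: one phase inversion between the two reflected rays.
So the condition for destructive reflection is 2 n t = m λ.
λ = 2 n t / m = 1736 / m nm.
m=2: 868 nm (IR); m=3: 579 nm (visible); m=4: 434 nm (visible); m=5: 347 nm (UV).

2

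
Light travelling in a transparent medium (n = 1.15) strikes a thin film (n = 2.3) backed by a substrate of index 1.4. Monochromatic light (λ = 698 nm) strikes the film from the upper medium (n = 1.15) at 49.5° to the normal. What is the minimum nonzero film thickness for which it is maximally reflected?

82.0 nm

Top surface (1.15 → 2.3): reflection off a higher-index medium gives a half-wave phase shift.
Ray reflecting at the bottom interface goes from n = 2.3 toward n = 1.4: no phase shift.
Exactly one π shift → a net half-wave offset.
So the condition for constructive reflection is 2 n t cos θ_r = (m + ½) λ.
Snell's law: 1.15 sin 49.5° = 2.3 sin θ_r → sin θ_r = 0.380, cos θ_r = 0.925.
Minimum at m = 0: t = λ / (4 n cos θ_r) = 698 / (4 × 2.3 × 0.925) = 82.0 nm.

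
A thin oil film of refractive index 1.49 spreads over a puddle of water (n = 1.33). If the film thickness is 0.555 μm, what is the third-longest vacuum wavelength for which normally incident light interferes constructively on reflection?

Ray reflecting at the top interface goes from n = 1.0 toward n = 1.49: a half-wave phase shift.
At the lower boundary (n = 1.49 to n = 1.33) the reflected ray undergoes no phase shift.
Exactly one π shift → a net half-wave offset.
For bright reflection here: 2 n t = (m + ½) λ.
λ = 2 n t / (m + ½). The third-longest wavelength is m = 2: λ = 2 × 1.49 × 555 / 2.50 = 662 nm.

662 nm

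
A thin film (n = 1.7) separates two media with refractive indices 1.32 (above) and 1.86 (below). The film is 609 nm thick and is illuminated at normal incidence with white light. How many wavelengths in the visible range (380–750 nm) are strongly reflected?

At the upper boundary (n = 1.32 to n = 1.7) the reflected ray undergoes a half-wave phase shift.
Ray reflecting at the bottom interface goes from n = 1.7 toward n = 1.86: a half-wave phase shift.
Zero or two π shifts → no net half-wave offset.
For bright reflection here: 2 n t = m λ.
λ = 2 n t / m = 2071 / m nm.
m=2: 1035 nm (IR); m=3: 690 nm (visible); m=4: 518 nm (visible); m=5: 414 nm (visible); m=6: 345 nm (UV).

3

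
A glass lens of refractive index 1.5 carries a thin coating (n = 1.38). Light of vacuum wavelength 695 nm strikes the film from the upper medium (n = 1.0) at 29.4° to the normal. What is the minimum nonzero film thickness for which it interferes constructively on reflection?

269 nm

Ray reflecting at the top interface goes from n = 1.0 toward n = 1.38: a half-wave phase shift.
At the lower boundary (n = 1.38 to n = 1.5) the reflected ray undergoes a half-wave phase shift.
Net: no relative phase inversion (both shifts match).
So the condition for constructive reflection is 2 n t cos θ_r = m λ.
Snell's law: 1.0 sin 29.4° = 1.38 sin θ_r → sin θ_r = 0.356, cos θ_r = 0.935.
Minimum nonzero at m = 1: t = λ / (2 n cos θ_r) = 695 / (2 × 1.38 × 0.935) = 269 nm.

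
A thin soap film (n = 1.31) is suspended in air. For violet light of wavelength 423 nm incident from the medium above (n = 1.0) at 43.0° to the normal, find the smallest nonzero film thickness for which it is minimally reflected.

189 nm

Top surface (1.0 → 1.31): reflection off a higher-index medium gives a half-wave phase shift.
Ray reflecting at the bottom interface goes from n = 1.31 toward n = 1.0: no phase shift.
Exactly one π shift → a net half-wave offset.
So the condition for destructive reflection is 2 n t cos θ_r = m λ.
Snell's law: 1.0 sin 43.0° = 1.31 sin θ_r → sin θ_r = 0.521, cos θ_r = 0.854.
Minimum nonzero at m = 1: t = λ / (2 n cos θ_r) = 423 / (2 × 1.31 × 0.854) = 189 nm.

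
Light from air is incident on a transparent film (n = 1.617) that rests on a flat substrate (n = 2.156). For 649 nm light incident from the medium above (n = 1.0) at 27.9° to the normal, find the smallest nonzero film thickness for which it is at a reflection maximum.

At the upper boundary (n = 1.0 to n = 1.617) the reflected ray undergoes a half-wave phase shift.
At the lower boundary (n = 1.617 to n = 2.156) the reflected ray undergoes a half-wave phase shift.
Zero or two π shifts → no net half-wave offset.
With no net inversion, constructive interference in reflection requires 2 n t cos θ_r = m λ.
Snell's law: 1.0 sin 27.9° = 1.617 sin θ_r → sin θ_r = 0.289, cos θ_r = 0.957.
Minimum nonzero at m = 1: t = λ / (2 n cos θ_r) = 649 / (2 × 1.617 × 0.957) = 210 nm.

210 nm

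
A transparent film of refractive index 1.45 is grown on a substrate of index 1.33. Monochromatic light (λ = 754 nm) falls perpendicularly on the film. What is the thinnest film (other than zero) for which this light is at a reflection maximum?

130 nm

Ray reflecting at the top interface goes from n = 1.0 toward n = 1.45: a half-wave phase shift.
Ray reflecting at the bottom interface goes from n = 1.45 toward n = 1.33: no phase shift.
The two reflections differ by half a wavelength.
For strong reflection here: 2 n t = (m + ½) λ.
Minimum at m = 0: t = λ / (4 n) = 754 / (4 × 1.45) = 130 nm.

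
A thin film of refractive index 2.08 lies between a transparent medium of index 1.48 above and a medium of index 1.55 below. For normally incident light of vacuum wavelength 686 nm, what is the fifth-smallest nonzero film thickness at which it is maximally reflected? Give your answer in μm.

0.742 μm

Ray reflecting at the top interface goes from n = 1.48 toward n = 2.08: a half-wave phase shift.
Bottom surface (2.08 → 1.55): reflection off a lower-index medium gives no phase shift.
Exactly one π shift → a net half-wave offset.
So the condition for constructive reflection is 2 n t = (m + ½) λ.
The fifth-smallest nonzero thickness corresponds to m = 4: t = (m + ½) λ / (2 n) = 4.50 × 686 / (2 × 2.08) = 742 nm.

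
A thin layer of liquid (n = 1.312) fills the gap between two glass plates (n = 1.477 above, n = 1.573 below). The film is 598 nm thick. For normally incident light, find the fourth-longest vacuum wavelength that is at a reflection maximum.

Top surface (1.477 → 1.312): reflection off a lower-index medium gives no phase shift.
Bottom surface (1.312 → 1.573): reflection off a higher-index medium gives a half-wave phase shift.
The two reflections differ by half a wavelength.
With one net inversion, constructive interference in reflection requires 2 n t = (m + ½) λ.
λ = 2 n t / (m + ½). The fourth-longest wavelength is m = 3: λ = 2 × 1.312 × 598 / 3.50 = 448 nm.

448 nm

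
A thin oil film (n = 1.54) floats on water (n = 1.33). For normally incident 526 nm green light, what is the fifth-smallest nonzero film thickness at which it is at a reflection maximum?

769 nm

At the upper boundary (n = 1.0 to n = 1.54) the reflected ray undergoes a half-wave phase shift.
Bottom surface (1.54 → 1.33): reflection off a lower-index medium gives no phase shift.
The two reflections differ by half a wavelength.
For strong reflection here: 2 n t = (m + ½) λ.
The fifth-smallest nonzero thickness corresponds to m = 4: t = (m + ½) λ / (2 n) = 4.50 × 526 / (2 × 1.54) = 769 nm.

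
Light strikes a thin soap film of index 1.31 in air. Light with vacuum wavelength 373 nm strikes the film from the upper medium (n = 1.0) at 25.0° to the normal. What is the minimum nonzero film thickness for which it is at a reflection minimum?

At the upper boundary (n = 1.0 to n = 1.31) the reflected ray undergoes a half-wave phase shift.
Ray reflecting at the bottom interface goes from n = 1.31 toward n = 1.0: no phase shift.
The two reflections differ by half a wavelength.
With one net inversion, destructive interference in reflection requires 2 n t cos θ_r = m λ.
Snell's law: 1.0 sin 25.0° = 1.31 sin θ_r → sin θ_r = 0.323, cos θ_r = 0.947.
Minimum nonzero at m = 1: t = λ / (2 n cos θ_r) = 373 / (2 × 1.31 × 0.947) = 150 nm.

150 nm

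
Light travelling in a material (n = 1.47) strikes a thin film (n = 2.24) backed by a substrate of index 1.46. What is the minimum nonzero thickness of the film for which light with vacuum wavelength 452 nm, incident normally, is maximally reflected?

50.4 nm

Top surface (1.47 → 2.24): reflection off a higher-index medium gives a half-wave phase shift.
Bottom surface (2.24 → 1.46): reflection off a lower-index medium gives no phase shift.
The two reflections differ by half a wavelength.
So the condition for constructive reflection is 2 n t = (m + ½) λ.
Minimum at m = 0: t = λ / (4 n) = 452 / (4 × 2.24) = 50.4 nm.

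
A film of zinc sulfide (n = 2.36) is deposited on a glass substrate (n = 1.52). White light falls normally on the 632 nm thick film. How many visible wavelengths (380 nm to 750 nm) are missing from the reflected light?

Top surface (1.0 → 2.36): reflection off a higher-index medium gives a half-wave phase shift.
Ray reflecting at the bottom interface goes from n = 2.36 toward n = 1.52: no phase shift.
Exactly one π shift → a net half-wave offset.
So the condition for destructive reflection is 2 n t = m λ.
λ = 2 n t / m = 2983 / m nm.
m=3: 994 nm (IR); m=4: 746 nm (visible); m=5: 597 nm (visible); m=6: 497 nm (visible); m=7: 426 nm (visible); m=8: 373 nm (UV).

4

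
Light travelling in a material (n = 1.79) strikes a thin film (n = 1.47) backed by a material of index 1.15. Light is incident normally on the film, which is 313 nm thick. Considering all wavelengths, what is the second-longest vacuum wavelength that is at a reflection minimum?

613 nm

Top surface (1.79 → 1.47): reflection off a lower-index medium gives no phase shift.
Ray reflecting at the bottom interface goes from n = 1.47 toward n = 1.15: no phase shift.
Net: no relative phase inversion (both shifts match).
With no net inversion, destructive interference in reflection requires 2 n t = (m + ½) λ.
λ = 2 n t / (m + ½). The second-longest wavelength is m = 1: λ = 2 × 1.47 × 313 / 1.50 = 613 nm.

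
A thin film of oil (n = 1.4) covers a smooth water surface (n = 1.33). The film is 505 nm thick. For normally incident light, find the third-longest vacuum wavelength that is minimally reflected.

471 nm

Ray reflecting at the top interface goes from n = 1.0 toward n = 1.4: a half-wave phase shift.
Ray reflecting at the bottom interface goes from n = 1.4 toward n = 1.33: no phase shift.
Net: one phase inversion between the two reflected rays.
For minimum reflection here: 2 n t = m λ.
λ = 2 n t / m. The third-longest wavelength is m = 3: λ = 2 × 1.4 × 505 / 3.00 = 471 nm.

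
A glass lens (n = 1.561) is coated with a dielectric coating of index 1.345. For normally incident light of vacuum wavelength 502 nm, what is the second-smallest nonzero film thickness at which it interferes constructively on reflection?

At the upper boundary (n = 1.0 to n = 1.345) the reflected ray undergoes a half-wave phase shift.
At the lower boundary (n = 1.345 to n = 1.561) the reflected ray undergoes a half-wave phase shift.
Net: no relative phase inversion (both shifts match).
For strong reflection here: 2 n t = m λ.
The second-smallest nonzero thickness corresponds to m = 2: t = m λ / (2 n) = 2.00 × 502 / (2 × 1.345) = 373 nm.

373 nm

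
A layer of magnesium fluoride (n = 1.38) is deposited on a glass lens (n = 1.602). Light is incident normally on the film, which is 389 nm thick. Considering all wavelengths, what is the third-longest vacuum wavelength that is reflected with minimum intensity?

429 nm

Ray reflecting at the top interface goes from n = 1.0 toward n = 1.38: a half-wave phase shift.
At the lower boundary (n = 1.38 to n = 1.602) the reflected ray undergoes a half-wave phase shift.
The two reflections carry the same phase change, so no net offset.
With no net inversion, destructive interference in reflection requires 2 n t = (m + ½) λ.
λ = 2 n t / (m + ½). The third-longest wavelength is m = 2: λ = 2 × 1.38 × 389 / 2.50 = 429 nm.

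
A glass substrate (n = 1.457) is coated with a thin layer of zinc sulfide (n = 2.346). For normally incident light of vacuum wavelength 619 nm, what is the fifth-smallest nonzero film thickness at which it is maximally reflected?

Ray reflecting at the top interface goes from n = 1.0 toward n = 2.346: a half-wave phase shift.
Ray reflecting at the bottom interface goes from n = 2.346 toward n = 1.457: no phase shift.
The two reflections differ by half a wavelength.
So the condition for constructive reflection is 2 n t = (m + ½) λ.
The fifth-smallest nonzero thickness corresponds to m = 4: t = (m + ½) λ / (2 n) = 4.50 × 619 / (2 × 2.346) = 594 nm.

594 nm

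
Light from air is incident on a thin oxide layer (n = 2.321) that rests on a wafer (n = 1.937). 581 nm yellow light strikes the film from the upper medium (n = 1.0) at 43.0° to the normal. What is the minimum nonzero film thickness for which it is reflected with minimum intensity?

131 nm

At the upper boundary (n = 1.0 to n = 2.321) the reflected ray undergoes a half-wave phase shift.
At the lower boundary (n = 2.321 to n = 1.937) the reflected ray undergoes no phase shift.
Exactly one π shift → a net half-wave offset.
For weak reflection here: 2 n t cos θ_r = m λ.
Snell's law: 1.0 sin 43.0° = 2.321 sin θ_r → sin θ_r = 0.294, cos θ_r = 0.956.
Minimum nonzero at m = 1: t = λ / (2 n cos θ_r) = 581 / (2 × 2.321 × 0.956) = 131 nm.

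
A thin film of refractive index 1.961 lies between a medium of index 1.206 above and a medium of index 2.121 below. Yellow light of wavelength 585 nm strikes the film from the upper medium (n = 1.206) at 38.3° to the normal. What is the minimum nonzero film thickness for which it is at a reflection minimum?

80.7 nm

Ray reflecting at the top interface goes from n = 1.206 toward n = 1.961: a half-wave phase shift.
Ray reflecting at the bottom interface goes from n = 1.961 toward n = 2.121: a half-wave phase shift.
Net: no relative phase inversion (both shifts match).
For weak reflection here: 2 n t cos θ_r = (m + ½) λ.
Snell's law: 1.206 sin 38.3° = 1.961 sin θ_r → sin θ_r = 0.381, cos θ_r = 0.925.
Minimum at m = 0: t = λ / (4 n cos θ_r) = 585 / (4 × 1.961 × 0.925) = 80.7 nm.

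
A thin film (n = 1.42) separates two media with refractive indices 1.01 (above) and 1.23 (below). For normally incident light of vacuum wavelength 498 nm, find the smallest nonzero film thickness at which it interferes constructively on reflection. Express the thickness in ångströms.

Top surface (1.01 → 1.42): reflection off a higher-index medium gives a half-wave phase shift.
Ray reflecting at the bottom interface goes from n = 1.42 toward n = 1.23: no phase shift.
Net: one phase inversion between the two reflected rays.
With one net inversion, constructive interference in reflection requires 2 n t = (m + ½) λ.
Minimum at m = 0: t = λ / (4 n) = 498 / (4 × 1.42) = 87.7 nm.

877 Å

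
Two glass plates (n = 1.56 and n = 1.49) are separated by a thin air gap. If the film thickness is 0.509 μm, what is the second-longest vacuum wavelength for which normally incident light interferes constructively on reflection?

At the upper boundary (n = 1.56 to n = 1.0) the reflected ray undergoes no phase shift.
Ray reflecting at the bottom interface goes from n = 1.0 toward n = 1.49: a half-wave phase shift.
Net: one phase inversion between the two reflected rays.
For strong reflection here: 2 n t = (m + ½) λ.
λ = 2 n t / (m + ½). The second-longest wavelength is m = 1: λ = 2 × 1.0 × 509 / 1.50 = 679 nm.

679 nm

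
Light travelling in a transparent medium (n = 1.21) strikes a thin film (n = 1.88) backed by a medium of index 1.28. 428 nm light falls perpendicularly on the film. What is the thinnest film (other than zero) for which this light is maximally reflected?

56.9 nm

Top surface (1.21 → 1.88): reflection off a higher-index medium gives a half-wave phase shift.
Ray reflecting at the bottom interface goes from n = 1.88 toward n = 1.28: no phase shift.
The two reflections differ by half a wavelength.
For strong reflection here: 2 n t = (m + ½) λ.
Minimum at m = 0: t = λ / (4 n) = 428 / (4 × 1.88) = 56.9 nm.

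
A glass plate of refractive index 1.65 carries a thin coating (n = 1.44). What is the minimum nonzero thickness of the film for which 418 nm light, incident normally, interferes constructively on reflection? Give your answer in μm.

At the upper boundary (n = 1.0 to n = 1.44) the reflected ray undergoes a half-wave phase shift.
At the lower boundary (n = 1.44 to n = 1.65) the reflected ray undergoes a half-wave phase shift.
Net: no relative phase inversion (both shifts match).
For bright reflection here: 2 n t = m λ.
Minimum nonzero at m = 1: t = λ / (2 n) = 418 / (2 × 1.44) = 145 nm.

0.145 μm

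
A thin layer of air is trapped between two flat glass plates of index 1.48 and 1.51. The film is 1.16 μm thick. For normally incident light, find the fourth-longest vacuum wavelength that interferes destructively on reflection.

580 nm

Top surface (1.48 → 1.0): reflection off a lower-index medium gives no phase shift.
Ray reflecting at the bottom interface goes from n = 1.0 toward n = 1.51: a half-wave phase shift.
Net: one phase inversion between the two reflected rays.
So the condition for destructive reflection is 2 n t = m λ.
λ = 2 n t / m. The fourth-longest wavelength is m = 4: λ = 2 × 1.0 × 1160 / 4.00 = 580 nm.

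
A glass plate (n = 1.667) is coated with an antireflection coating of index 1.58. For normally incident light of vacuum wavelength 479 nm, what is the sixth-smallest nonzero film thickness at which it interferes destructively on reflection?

834 nm

Ray reflecting at the top interface goes from n = 1.0 toward n = 1.58: a half-wave phase shift.
At the lower boundary (n = 1.58 to n = 1.667) the reflected ray undergoes a half-wave phase shift.
Net: no relative phase inversion (both shifts match).
With no net inversion, destructive interference in reflection requires 2 n t = (m + ½) λ.
The sixth-smallest nonzero thickness corresponds to m = 5: t = (m + ½) λ / (2 n) = 5.50 × 479 / (2 × 1.58) = 834 nm.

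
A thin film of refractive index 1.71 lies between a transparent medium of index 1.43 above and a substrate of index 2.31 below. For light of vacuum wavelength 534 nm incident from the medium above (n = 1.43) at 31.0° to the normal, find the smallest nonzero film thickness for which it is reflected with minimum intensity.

86.5 nm

Ray reflecting at the top interface goes from n = 1.43 toward n = 1.71: a half-wave phase shift.
Ray reflecting at the bottom interface goes from n = 1.71 toward n = 2.31: a half-wave phase shift.
Zero or two π shifts → no net half-wave offset.
With no net inversion, destructive interference in reflection requires 2 n t cos θ_r = (m + ½) λ.
Snell's law: 1.43 sin 31.0° = 1.71 sin θ_r → sin θ_r = 0.431, cos θ_r = 0.902.
Minimum at m = 0: t = λ / (4 n cos θ_r) = 534 / (4 × 1.71 × 0.902) = 86.5 nm.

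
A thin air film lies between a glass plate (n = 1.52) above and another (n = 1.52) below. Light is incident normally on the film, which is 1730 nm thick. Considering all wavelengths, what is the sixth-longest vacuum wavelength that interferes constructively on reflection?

Ray reflecting at the top interface goes from n = 1.52 toward n = 1.0: no phase shift.
Ray reflecting at the bottom interface goes from n = 1.0 toward n = 1.52: a half-wave phase shift.
Net: one phase inversion between the two reflected rays.
So the condition for constructive reflection is 2 n t = (m + ½) λ.
λ = 2 n t / (m + ½). The sixth-longest wavelength is m = 5: λ = 2 × 1.0 × 1730 / 5.50 = 629 nm.

629 nm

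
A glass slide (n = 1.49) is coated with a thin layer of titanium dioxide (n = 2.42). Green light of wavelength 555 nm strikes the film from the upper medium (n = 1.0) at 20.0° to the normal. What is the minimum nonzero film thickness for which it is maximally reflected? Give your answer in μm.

0.0579 μm

Top surface (1.0 → 2.42): reflection off a higher-index medium gives a half-wave phase shift.
Ray reflecting at the bottom interface goes from n = 2.42 toward n = 1.49: no phase shift.
Net: one phase inversion between the two reflected rays.
So the condition for constructive reflection is 2 n t cos θ_r = (m + ½) λ.
Snell's law: 1.0 sin 20.0° = 2.42 sin θ_r → sin θ_r = 0.141, cos θ_r = 0.990.
Minimum at m = 0: t = λ / (4 n cos θ_r) = 555 / (4 × 2.42 × 0.990) = 57.9 nm.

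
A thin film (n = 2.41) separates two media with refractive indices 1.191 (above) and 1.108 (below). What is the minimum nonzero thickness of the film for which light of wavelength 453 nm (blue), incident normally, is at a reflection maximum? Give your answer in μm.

0.0470 μm

Top surface (1.191 → 2.41): reflection off a higher-index medium gives a half-wave phase shift.
Ray reflecting at the bottom interface goes from n = 2.41 toward n = 1.108: no phase shift.
Exactly one π shift → a net half-wave offset.
With one net inversion, constructive interference in reflection requires 2 n t = (m + ½) λ.
Minimum at m = 0: t = λ / (4 n) = 453 / (4 × 2.41) = 47.0 nm.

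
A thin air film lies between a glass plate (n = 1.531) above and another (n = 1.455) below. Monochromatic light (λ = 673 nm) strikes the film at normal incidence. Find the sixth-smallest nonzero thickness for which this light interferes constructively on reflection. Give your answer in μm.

1.85 μm

Ray reflecting at the top interface goes from n = 1.531 toward n = 1.0: no phase shift.
Ray reflecting at the bottom interface goes from n = 1.0 toward n = 1.455: a half-wave phase shift.
Net: one phase inversion between the two reflected rays.
So the condition for constructive reflection is 2 n t = (m + ½) λ.
The sixth-smallest nonzero thickness corresponds to m = 5: t = (m + ½) λ / (2 n) = 5.50 × 673 / (2 × 1.0) = 1851 nm.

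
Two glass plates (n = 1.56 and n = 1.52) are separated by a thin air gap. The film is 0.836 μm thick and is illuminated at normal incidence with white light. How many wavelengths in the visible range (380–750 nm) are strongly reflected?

Ray reflecting at the top interface goes from n = 1.56 toward n = 1.0: no phase shift.
At the lower boundary (n = 1.0 to n = 1.52) the reflected ray undergoes a half-wave phase shift.
Net: one phase inversion between the two reflected rays.
With one net inversion, constructive interference in reflection requires 2 n t = (m + ½) λ.
λ = 2 n t / (m + ½) = 1672 / (m + ½) nm.
m=1: 1115 nm (IR); m=2: 669 nm (visible); m=3: 478 nm (visible); m=4: 372 nm (UV).

2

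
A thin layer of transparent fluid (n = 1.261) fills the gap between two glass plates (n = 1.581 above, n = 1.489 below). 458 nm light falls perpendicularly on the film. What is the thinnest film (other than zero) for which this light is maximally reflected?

Top surface (1.581 → 1.261): reflection off a lower-index medium gives no phase shift.
Bottom surface (1.261 → 1.489): reflection off a higher-index medium gives a half-wave phase shift.
Exactly one π shift → a net half-wave offset.
So the condition for constructive reflection is 2 n t = (m + ½) λ.
Minimum at m = 0: t = λ / (4 n) = 458 / (4 × 1.261) = 90.8 nm.

90.8 nm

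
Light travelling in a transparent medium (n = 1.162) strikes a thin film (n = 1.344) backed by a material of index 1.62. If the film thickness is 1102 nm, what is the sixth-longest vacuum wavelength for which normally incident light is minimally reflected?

Top surface (1.162 → 1.344): reflection off a higher-index medium gives a half-wave phase shift.
At the lower boundary (n = 1.344 to n = 1.62) the reflected ray undergoes a half-wave phase shift.
The two reflections carry the same phase change, so no net offset.
With no net inversion, destructive interference in reflection requires 2 n t = (m + ½) λ.
λ = 2 n t / (m + ½). The sixth-longest wavelength is m = 5: λ = 2 × 1.344 × 1102 / 5.50 = 539 nm.

539 nm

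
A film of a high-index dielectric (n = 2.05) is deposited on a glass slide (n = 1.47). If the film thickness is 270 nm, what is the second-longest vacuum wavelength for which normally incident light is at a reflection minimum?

Top surface (1.0 → 2.05): reflection off a higher-index medium gives a half-wave phase shift.
Ray reflecting at the bottom interface goes from n = 2.05 toward n = 1.47: no phase shift.
Exactly one π shift → a net half-wave offset.
For weak reflection here: 2 n t = m λ.
λ = 2 n t / m. The second-longest wavelength is m = 2: λ = 2 × 2.05 × 270 / 2.00 = 554 nm.

554 nm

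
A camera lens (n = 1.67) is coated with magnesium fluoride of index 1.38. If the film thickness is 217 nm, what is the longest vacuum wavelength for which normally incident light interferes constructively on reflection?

599 nm

Ray reflecting at the top interface goes from n = 1.0 toward n = 1.38: a half-wave phase shift.
At the lower boundary (n = 1.38 to n = 1.67) the reflected ray undergoes a half-wave phase shift.
Net: no relative phase inversion (both shifts match).
So the condition for constructive reflection is 2 n t = m λ.
λ = 2 n t / m. The longest wavelength is m = 1: λ = 2 × 1.38 × 217 / 1.00 = 599 nm.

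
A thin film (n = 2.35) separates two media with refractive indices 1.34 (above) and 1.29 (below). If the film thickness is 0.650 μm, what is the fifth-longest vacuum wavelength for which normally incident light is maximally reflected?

Top surface (1.34 → 2.35): reflection off a higher-index medium gives a half-wave phase shift.
Ray reflecting at the bottom interface goes from n = 2.35 toward n = 1.29: no phase shift.
Exactly one π shift → a net half-wave offset.
So the condition for constructive reflection is 2 n t = (m + ½) λ.
λ = 2 n t / (m + ½). The fifth-longest wavelength is m = 4: λ = 2 × 2.35 × 650 / 4.50 = 679 nm.

679 nm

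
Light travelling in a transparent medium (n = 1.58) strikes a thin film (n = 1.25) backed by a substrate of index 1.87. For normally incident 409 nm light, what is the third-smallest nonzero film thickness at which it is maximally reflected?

At the upper boundary (n = 1.58 to n = 1.25) the reflected ray undergoes no phase shift.
Bottom surface (1.25 → 1.87): reflection off a higher-index medium gives a half-wave phase shift.
Exactly one π shift → a net half-wave offset.
With one net inversion, constructive interference in reflection requires 2 n t = (m + ½) λ.
The third-smallest nonzero thickness corresponds to m = 2: t = (m + ½) λ / (2 n) = 2.50 × 409 / (2 × 1.25) = 409 nm.

409 nm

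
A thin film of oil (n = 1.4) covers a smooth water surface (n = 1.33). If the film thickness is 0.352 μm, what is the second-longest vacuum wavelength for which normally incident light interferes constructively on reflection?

Top surface (1.0 → 1.4): reflection off a higher-index medium gives a half-wave phase shift.
Bottom surface (1.4 → 1.33): reflection off a lower-index medium gives no phase shift.
Net: one phase inversion between the two reflected rays.
With one net inversion, constructive interference in reflection requires 2 n t = (m + ½) λ.
λ = 2 n t / (m + ½). The second-longest wavelength is m = 1: λ = 2 × 1.4 × 352 / 1.50 = 657 nm.

657 nm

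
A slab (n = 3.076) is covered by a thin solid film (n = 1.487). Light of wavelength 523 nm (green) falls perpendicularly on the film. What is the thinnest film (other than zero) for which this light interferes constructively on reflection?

176 nm

At the upper boundary (n = 1.0 to n = 1.487) the reflected ray undergoes a half-wave phase shift.
At the lower boundary (n = 1.487 to n = 3.076) the reflected ray undergoes a half-wave phase shift.
Zero or two π shifts → no net half-wave offset.
With no net inversion, constructive interference in reflection requires 2 n t = m λ.
Minimum nonzero at m = 1: t = λ / (2 n) = 523 / (2 × 1.487) = 176 nm.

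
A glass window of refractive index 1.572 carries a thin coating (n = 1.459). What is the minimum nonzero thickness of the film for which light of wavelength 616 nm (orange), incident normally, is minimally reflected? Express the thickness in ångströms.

1056 Å

Top surface (1.0 → 1.459): reflection off a higher-index medium gives a half-wave phase shift.
Bottom surface (1.459 → 1.572): reflection off a higher-index medium gives a half-wave phase shift.
Net: no relative phase inversion (both shifts match).
So the condition for destructive reflection is 2 n t = (m + ½) λ.
Minimum at m = 0: t = λ / (4 n) = 616 / (4 × 1.459) = 106 nm.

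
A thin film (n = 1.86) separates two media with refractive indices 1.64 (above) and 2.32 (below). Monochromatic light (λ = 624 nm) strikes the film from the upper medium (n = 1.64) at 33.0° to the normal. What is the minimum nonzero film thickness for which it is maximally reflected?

191 nm

Top surface (1.64 → 1.86): reflection off a higher-index medium gives a half-wave phase shift.
At the lower boundary (n = 1.86 to n = 2.32) the reflected ray undergoes a half-wave phase shift.
The two reflections carry the same phase change, so no net offset.
For strong reflection here: 2 n t cos θ_r = m λ.
Snell's law: 1.64 sin 33.0° = 1.86 sin θ_r → sin θ_r = 0.480, cos θ_r = 0.877.
Minimum nonzero at m = 1: t = λ / (2 n cos θ_r) = 624 / (2 × 1.86 × 0.877) = 191 nm.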